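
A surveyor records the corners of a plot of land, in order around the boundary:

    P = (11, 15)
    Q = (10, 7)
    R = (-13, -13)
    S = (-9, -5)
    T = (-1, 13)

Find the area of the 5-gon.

222

Apply Gauss's area formula: 2A = Σ (x_i·y_{i+1} − x_{i+1}·y_i), indices taken mod 5.
Cross-terms: -73, -39, -52, -122, -158  ⇒  Σ = -444
Area = |Σ|/2 = 222.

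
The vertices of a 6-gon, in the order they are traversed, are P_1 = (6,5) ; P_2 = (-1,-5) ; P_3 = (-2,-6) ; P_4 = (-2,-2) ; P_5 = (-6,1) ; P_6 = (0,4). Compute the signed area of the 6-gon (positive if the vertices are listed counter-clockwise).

-49.5

Σ = (-25) + (-4) + (-8) + (-14) + (-24) + (-24) = -99
Signed area = Σ/2 = -49.5 (negative ⇒ clockwise traversal).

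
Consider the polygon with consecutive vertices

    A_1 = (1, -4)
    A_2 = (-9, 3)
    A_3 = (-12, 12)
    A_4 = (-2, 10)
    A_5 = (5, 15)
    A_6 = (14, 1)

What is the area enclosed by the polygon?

Σ = (-33) + (-72) + (-96) + (-80) + (-205) + (-57) = -543
Area = |Σ|/2 = 271.5.

271.5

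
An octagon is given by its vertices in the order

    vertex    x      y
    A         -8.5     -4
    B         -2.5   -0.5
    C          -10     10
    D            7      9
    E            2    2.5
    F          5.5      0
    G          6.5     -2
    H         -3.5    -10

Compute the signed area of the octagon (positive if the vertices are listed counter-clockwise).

Apply the shoelace formula: 2A = Σ (x_i·y_{i+1} − x_{i+1}·y_i), indices taken mod 8.
Cross-terms: -5.75, -30, -160, -0.5, -13.75, -11, -72, -71  ⇒  Σ = -364
Signed area = Σ/2 = -182 (negative ⇒ clockwise traversal).

-182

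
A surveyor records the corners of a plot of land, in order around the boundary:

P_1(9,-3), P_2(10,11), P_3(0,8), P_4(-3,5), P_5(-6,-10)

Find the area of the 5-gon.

Σ = (129) + (80) + (24) + (60) + (108) = 401
Area = |Σ|/2 = 200.5.

200.5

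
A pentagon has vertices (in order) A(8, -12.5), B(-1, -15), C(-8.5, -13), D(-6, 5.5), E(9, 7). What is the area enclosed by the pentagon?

315.875

Apply the shoelace formula: 2A = Σ (x_i·y_{i+1} − x_{i+1}·y_i), indices taken mod 5.
Σ = (-132.5) + (-114.5) + (-124.75) + (-91.5) + (-168.5) = -631.75
Area = |Σ|/2 = 315.875.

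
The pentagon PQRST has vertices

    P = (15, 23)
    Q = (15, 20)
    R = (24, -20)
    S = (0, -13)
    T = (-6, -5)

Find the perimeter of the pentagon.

114

|PQ| = √((0)² + (-3)²) = √9 = 3
|QR| = √((9)² + (-40)²) = √1681 = 41
|RS| = √((-24)² + (7)²) = √625 = 25
|ST| = √((-6)² + (8)²) = √100 = 10
|TP| = √((21)² + (28)²) = √1225 = 35
Perimeter = 3 + 41 + 25 + 10 + 35 = 114.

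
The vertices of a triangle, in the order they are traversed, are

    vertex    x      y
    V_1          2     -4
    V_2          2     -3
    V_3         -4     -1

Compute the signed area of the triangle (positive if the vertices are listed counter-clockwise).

Apply Gauss's area formula: 2A = Σ (x_i·y_{i+1} − x_{i+1}·y_i), indices taken mod 3.
Σ = (2) + (-14) + (18) = 6
Signed area = Σ/2 = 3 (positive ⇒ counter-clockwise traversal).

3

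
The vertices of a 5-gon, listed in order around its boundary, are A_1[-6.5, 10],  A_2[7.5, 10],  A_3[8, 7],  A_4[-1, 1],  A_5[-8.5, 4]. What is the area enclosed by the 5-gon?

103.5

Σ = (-140) + (-27.5) + (15) + (4.5) + (-59) = -207
Area = |Σ|/2 = 103.5.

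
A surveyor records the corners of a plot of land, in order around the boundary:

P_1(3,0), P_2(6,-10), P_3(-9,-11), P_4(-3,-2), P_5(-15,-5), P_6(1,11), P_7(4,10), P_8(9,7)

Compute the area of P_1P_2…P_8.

246.5

Apply the shoelace (surveyor's) formula: 2A = Σ (x_i·y_{i+1} − x_{i+1}·y_i), indices taken mod 8.
P_1→P_2: (3)(-10) − (6)(0) = -30
P_2→P_3: (6)(-11) − (-9)(-10) = -156
P_3→P_4: (-9)(-2) − (-3)(-11) = -15
P_4→P_5: (-3)(-5) − (-15)(-2) = -15
P_5→P_6: (-15)(11) − (1)(-5) = -160
P_6→P_7: (1)(10) − (4)(11) = -34
P_7→P_8: (4)(7) − (9)(10) = -62
P_8→P_1: (9)(0) − (3)(7) = -21
Σ = -493
Area = |Σ|/2 = 246.5.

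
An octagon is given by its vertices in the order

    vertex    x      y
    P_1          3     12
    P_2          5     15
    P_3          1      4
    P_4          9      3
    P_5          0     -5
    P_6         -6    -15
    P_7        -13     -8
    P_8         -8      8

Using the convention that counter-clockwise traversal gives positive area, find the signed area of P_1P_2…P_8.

Σ = (-15) + (5) + (-33) + (-45) + (-30) + (-147) + (-168) + (-120) = -553
Signed area = Σ/2 = -276.5 (negative ⇒ clockwise traversal).

-276.5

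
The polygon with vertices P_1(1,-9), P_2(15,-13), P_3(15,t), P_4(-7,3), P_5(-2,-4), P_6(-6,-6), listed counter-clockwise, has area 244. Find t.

2

Write out the shoelace sum; only the two edges meeting at P_3 involve t:
2·Area = [(15·t − 15·(-13)) + (15·3 − (-7)·t)] + 204
       = 22·t + 444 = 488
⇒ t = 2.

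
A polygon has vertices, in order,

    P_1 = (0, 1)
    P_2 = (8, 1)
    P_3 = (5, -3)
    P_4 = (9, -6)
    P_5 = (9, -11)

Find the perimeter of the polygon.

38

|P_1P_2| = √((8)² + (0)²) = √64 = 8
|P_2P_3| = √((-3)² + (-4)²) = √25 = 5
|P_3P_4| = √((4)² + (-3)²) = √25 = 5
|P_4P_5| = √((0)² + (-5)²) = √25 = 5
|P_5P_1| = √((-9)² + (12)²) = √225 = 15
Perimeter = 8 + 5 + 5 + 5 + 15 = 38.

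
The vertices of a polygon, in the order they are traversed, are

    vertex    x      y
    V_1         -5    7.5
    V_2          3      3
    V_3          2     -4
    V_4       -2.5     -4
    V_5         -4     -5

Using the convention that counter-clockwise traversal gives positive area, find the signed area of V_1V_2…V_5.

Apply Gauss's area formula: 2A = Σ (x_i·y_{i+1} − x_{i+1}·y_i), indices taken mod 5.
Σ = (-37.5) + (-18) + (-18) + (-3.5) + (-55) = -132
Signed area = Σ/2 = -66 (negative ⇒ clockwise traversal).

-66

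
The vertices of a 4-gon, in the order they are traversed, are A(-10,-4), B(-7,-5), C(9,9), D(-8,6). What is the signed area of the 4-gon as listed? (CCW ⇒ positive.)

111

Apply the shoelace formula: 2A = Σ (x_i·y_{i+1} − x_{i+1}·y_i), indices taken mod 4.
Σ = (22) + (-18) + (126) + (92) = 222
Signed area = Σ/2 = 111 (positive ⇒ counter-clockwise traversal).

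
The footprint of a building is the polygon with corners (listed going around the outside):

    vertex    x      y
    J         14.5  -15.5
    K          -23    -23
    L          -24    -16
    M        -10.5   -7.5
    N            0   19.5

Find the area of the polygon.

Apply Gauss's area formula: 2A = Σ (x_i·y_{i+1} − x_{i+1}·y_i), indices taken mod 5.
Cross-terms: -690, -184, 12, -204.75, -282.75  ⇒  Σ = -1349.5
Area = |Σ|/2 = 674.75.

674.75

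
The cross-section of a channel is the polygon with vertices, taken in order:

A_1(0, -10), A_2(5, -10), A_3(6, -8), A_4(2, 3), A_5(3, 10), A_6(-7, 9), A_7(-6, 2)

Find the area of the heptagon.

156

Apply the shoelace (surveyor's) formula: 2A = Σ (x_i·y_{i+1} − x_{i+1}·y_i), indices taken mod 7.
Cross-terms: 50, 20, 34, 11, 97, 40, 60  ⇒  Σ = 312
Area = |Σ|/2 = 156.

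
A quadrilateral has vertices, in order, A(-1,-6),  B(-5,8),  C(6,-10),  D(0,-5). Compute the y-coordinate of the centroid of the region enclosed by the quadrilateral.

Apply Gauss's area formula. First the cross-terms c_i = x_i·y_{i+1} − x_{i+1}·y_i:
  -38, 2, -30, -5  ⇒  2A = -71, A = -35.5.
Then Σ (y_i + y_{i+1})·c_i = 425, so ȳ = 425 / (6·(-35.5)) = -425/213.

-425/213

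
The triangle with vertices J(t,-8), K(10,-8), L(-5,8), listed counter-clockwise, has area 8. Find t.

9

The doubled signed area Σ (x_i y_{i+1} − x_{i+1} y_i) is linear in t.
With t=0 it equals 160; the coefficient of t is -16 (from the two edges through J).
So -16·t + 160 = 2·8 = 16 ⇒ t = 9.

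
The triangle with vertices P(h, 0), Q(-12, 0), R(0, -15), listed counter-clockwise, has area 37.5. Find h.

Write out the shoelace sum; only the two edges meeting at P involve h:
2·Area = [(0·0 − h·(-15)) + (h·0 − (-12)·0)] + 180
       = 15·h + 180 = 75
⇒ h = -7.

-7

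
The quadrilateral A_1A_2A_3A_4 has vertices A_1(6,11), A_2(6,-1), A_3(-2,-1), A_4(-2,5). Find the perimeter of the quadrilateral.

|A_1A_2| = √((0)² + (-12)²) = √144 = 12
|A_2A_3| = √((-8)² + (0)²) = √64 = 8
|A_3A_4| = √((0)² + (6)²) = √36 = 6
|A_4A_1| = √((8)² + (6)²) = √100 = 10
Perimeter = 12 + 8 + 6 + 10 = 36.

36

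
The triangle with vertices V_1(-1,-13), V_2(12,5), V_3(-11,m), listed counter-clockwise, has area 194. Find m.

The doubled signed area Σ (x_i y_{i+1} − x_{i+1} y_i) is linear in m.
With m=0 it equals 349; the coefficient of m is 13 (from the two edges through V_3).
So 13·m + 349 = 2·194 = 388 ⇒ m = 3.

3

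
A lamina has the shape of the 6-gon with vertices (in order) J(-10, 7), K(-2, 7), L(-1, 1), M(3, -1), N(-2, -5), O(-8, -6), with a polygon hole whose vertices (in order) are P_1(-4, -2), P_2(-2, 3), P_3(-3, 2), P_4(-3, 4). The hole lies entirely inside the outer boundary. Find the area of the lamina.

Outer boundary:
Apply the surveyor's formula: 2A = Σ (x_i·y_{i+1} − x_{i+1}·y_i), indices taken mod 6.
Σ = (-56) + (5) + (-2) + (-17) + (-28) + (-116) = -214
Area = |Σ|/2 = 107.
Hole:
Apply Gauss's area formula: 2A = Σ (x_i·y_{i+1} − x_{i+1}·y_i), indices taken mod 4.
P_1→P_2: (-4)(3) − (-2)(-2) = -16
P_2→P_3: (-2)(2) − (-3)(3) = 5
P_3→P_4: (-3)(4) − (-3)(2) = -6
P_4→P_1: (-3)(-2) − (-4)(4) = 22
Σ = 5
Area = |Σ|/2 = 2.5.
Net area = 107 − 2.5 = 104.5.

104.5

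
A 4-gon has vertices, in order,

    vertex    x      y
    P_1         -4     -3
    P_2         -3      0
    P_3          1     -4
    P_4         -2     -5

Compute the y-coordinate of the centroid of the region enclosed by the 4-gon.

-26/9

Apply Gauss's area formula. First the cross-terms c_i = x_i·y_{i+1} − x_{i+1}·y_i:
  -9, 12, -13, -14  ⇒  2A = -24, A = -12.
Then Σ (y_i + y_{i+1})·c_i = 208, so ȳ = 208 / (6·(-12)) = -26/9.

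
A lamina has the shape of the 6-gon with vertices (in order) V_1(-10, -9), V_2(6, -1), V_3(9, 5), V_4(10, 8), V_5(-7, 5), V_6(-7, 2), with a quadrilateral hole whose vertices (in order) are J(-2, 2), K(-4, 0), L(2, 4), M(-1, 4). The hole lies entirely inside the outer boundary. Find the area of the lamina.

162.5

Outer boundary:
Σ = (64) + (39) + (22) + (106) + (21) + (83) = 335
Area = |Σ|/2 = 167.5.
Hole:
Apply the shoelace (surveyor's) formula: 2A = Σ (x_i·y_{i+1} − x_{i+1}·y_i), indices taken mod 4.
Cross-terms: 8, -16, 12, 6  ⇒  Σ = 10
Area = |Σ|/2 = 5.
Net area = 167.5 − 5 = 162.5.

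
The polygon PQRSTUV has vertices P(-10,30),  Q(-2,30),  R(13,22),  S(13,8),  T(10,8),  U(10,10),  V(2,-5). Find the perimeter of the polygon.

98

|PQ| = √((8)² + (0)²) = √64 = 8
|QR| = √((15)² + (-8)²) = √289 = 17
|RS| = √((0)² + (-14)²) = √196 = 14
|ST| = √((-3)² + (0)²) = √9 = 3
|TU| = √((0)² + (2)²) = √4 = 2
|UV| = √((-8)² + (-15)²) = √289 = 17
|VP| = √((-12)² + (35)²) = √1369 = 37
Perimeter = 8 + 17 + 14 + 3 + 2 + 17 + 37 = 98.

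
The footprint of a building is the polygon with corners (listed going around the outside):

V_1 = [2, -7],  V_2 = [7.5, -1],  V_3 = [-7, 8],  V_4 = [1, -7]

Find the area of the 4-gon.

Apply the shoelace (surveyor's) formula: 2A = Σ (x_i·y_{i+1} − x_{i+1}·y_i), indices taken mod 4.
Σ = (50.5) + (53) + (41) + (7) = 151.5
Area = |Σ|/2 = 75.75.

75.75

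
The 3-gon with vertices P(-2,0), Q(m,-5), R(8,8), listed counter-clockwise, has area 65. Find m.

8

Write out the shoelace sum; only the two edges meeting at Q involve m:
2·Area = [((-2)·(-5) − m·0) + (m·8 − 8·(-5))] + 16
       = 8·m + 66 = 130
⇒ m = 8.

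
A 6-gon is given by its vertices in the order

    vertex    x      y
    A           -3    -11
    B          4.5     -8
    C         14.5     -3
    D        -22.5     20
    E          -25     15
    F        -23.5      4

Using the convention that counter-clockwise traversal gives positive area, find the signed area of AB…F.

542

Cross-terms: 73.5, 102.5, 222.5, 162.5, 252.5, 270.5  ⇒  Σ = 1084
Signed area = Σ/2 = 542 (positive ⇒ counter-clockwise traversal).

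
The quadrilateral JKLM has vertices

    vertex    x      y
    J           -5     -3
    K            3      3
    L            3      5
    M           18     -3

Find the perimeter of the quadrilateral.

|JK| = √((8)² + (6)²) = √100 = 10
|KL| = √((0)² + (2)²) = √4 = 2
|LM| = √((15)² + (-8)²) = √289 = 17
|MJ| = √((-23)² + (0)²) = √529 = 23
Perimeter = 10 + 2 + 17 + 23 = 52.

52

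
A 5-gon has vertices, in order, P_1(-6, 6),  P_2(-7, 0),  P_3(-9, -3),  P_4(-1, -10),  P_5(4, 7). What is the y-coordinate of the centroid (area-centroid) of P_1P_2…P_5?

Apply the surveyor's formula. First the cross-terms c_i = x_i·y_{i+1} − x_{i+1}·y_i:
  42, 21, 87, 33, 66  ⇒  2A = 249, A = 124.5.
Then Σ (y_i + y_{i+1})·c_i = -183, so ȳ = -183 / (6·124.5) = -61/249.

-61/249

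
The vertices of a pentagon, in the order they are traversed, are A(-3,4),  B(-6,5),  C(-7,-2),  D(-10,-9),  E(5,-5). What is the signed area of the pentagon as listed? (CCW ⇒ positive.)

Apply Gauss's area formula: 2A = Σ (x_i·y_{i+1} − x_{i+1}·y_i), indices taken mod 5.
Σ = (9) + (47) + (43) + (95) + (5) = 199
Signed area = Σ/2 = 99.5 (positive ⇒ counter-clockwise traversal).

99.5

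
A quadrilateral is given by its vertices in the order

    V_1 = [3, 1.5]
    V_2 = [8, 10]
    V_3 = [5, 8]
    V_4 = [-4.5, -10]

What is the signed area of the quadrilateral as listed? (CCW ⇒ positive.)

20.625

Apply the shoelace (surveyor's) formula: 2A = Σ (x_i·y_{i+1} − x_{i+1}·y_i), indices taken mod 4.
Cross-terms: 18, 14, -14, 23.25  ⇒  Σ = 41.25
Signed area = Σ/2 = 20.625 (positive ⇒ counter-clockwise traversal).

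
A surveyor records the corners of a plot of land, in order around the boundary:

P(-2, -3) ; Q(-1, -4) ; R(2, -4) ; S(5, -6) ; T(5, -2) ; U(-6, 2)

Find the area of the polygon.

32.5

Cross-terms: 5, 12, 8, 20, -2, 22  ⇒  Σ = 65
Area = |Σ|/2 = 32.5.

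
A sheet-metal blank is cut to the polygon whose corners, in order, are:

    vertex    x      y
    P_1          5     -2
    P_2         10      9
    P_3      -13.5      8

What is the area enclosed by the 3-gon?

126.75

Apply the shoelace (surveyor's) formula: 2A = Σ (x_i·y_{i+1} − x_{i+1}·y_i), indices taken mod 3.
Σ = (65) + (201.5) + (-13) = 253.5
Area = |Σ|/2 = 126.75.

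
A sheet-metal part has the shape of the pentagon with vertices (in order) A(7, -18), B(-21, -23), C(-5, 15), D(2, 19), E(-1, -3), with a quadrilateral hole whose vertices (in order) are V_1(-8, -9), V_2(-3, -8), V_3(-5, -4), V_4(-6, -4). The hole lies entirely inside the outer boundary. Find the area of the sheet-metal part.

507.5

Outer boundary:
Apply the surveyor's formula: 2A = Σ (x_i·y_{i+1} − x_{i+1}·y_i), indices taken mod 5.
Σ = (-539) + (-430) + (-125) + (13) + (39) = -1042
Area = |Σ|/2 = 521.
Hole:
Apply the shoelace formula: 2A = Σ (x_i·y_{i+1} − x_{i+1}·y_i), indices taken mod 4.
V_1→V_2: (-8)(-8) − (-3)(-9) = 37
V_2→V_3: (-3)(-4) − (-5)(-8) = -28
V_3→V_4: (-5)(-4) − (-6)(-4) = -4
V_4→V_1: (-6)(-9) − (-8)(-4) = 22
Σ = 27
Area = |Σ|/2 = 13.5.
Net area = 521 − 13.5 = 507.5.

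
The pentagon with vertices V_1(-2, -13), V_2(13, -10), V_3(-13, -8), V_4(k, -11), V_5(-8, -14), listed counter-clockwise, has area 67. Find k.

Write out the shoelace sum; only the two edges meeting at V_4 involve k:
2·Area = [((-13)·(-11) − k·(-8)) + (k·(-14) − (-8)·(-11))] + 31
       = -6·k + 86 = 134
⇒ k = -8.

-8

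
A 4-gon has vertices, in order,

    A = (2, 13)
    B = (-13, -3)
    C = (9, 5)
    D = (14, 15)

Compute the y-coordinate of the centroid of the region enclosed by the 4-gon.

Apply Gauss's area formula. First the cross-terms c_i = x_i·y_{i+1} − x_{i+1}·y_i:
  163, -38, 65, 152  ⇒  2A = 342, A = 171.
Then Σ (y_i + y_{i+1})·c_i = 7110, so ȳ = 7110 / (6·171) = 395/57.

395/57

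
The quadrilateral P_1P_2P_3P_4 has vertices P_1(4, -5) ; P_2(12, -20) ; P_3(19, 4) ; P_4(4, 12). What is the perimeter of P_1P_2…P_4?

|P_1P_2| = √((8)² + (-15)²) = √289 = 17
|P_2P_3| = √((7)² + (24)²) = √625 = 25
|P_3P_4| = √((-15)² + (8)²) = √289 = 17
|P_4P_1| = √((0)² + (-17)²) = √289 = 17
Perimeter = 17 + 25 + 17 + 17 = 76.

76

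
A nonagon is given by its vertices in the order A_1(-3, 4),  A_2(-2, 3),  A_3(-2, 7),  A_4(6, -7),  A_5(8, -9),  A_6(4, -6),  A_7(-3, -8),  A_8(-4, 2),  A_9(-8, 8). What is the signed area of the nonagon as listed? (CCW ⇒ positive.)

-79.5

Apply the surveyor's formula: 2A = Σ (x_i·y_{i+1} − x_{i+1}·y_i), indices taken mod 9.
Σ = (-1) + (-8) + (-28) + (2) + (-12) + (-50) + (-38) + (-16) + (-8) = -159
Signed area = Σ/2 = -79.5 (negative ⇒ clockwise traversal).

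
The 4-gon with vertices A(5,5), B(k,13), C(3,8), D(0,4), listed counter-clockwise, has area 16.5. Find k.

Write out the shoelace sum; only the two edges meeting at B involve k:
2·Area = [(5·13 − k·5) + (k·8 − 3·13)] + -8
       = 3·k + 18 = 33
⇒ k = 5.

5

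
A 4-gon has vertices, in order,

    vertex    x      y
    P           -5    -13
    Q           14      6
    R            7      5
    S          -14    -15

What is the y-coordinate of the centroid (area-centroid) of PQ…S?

-4.5

Apply the shoelace (surveyor's) formula. First the cross-terms c_i = x_i·y_{i+1} − x_{i+1}·y_i:
  152, 28, -35, 107  ⇒  2A = 252, A = 126.
Then Σ (y_i + y_{i+1})·c_i = -3402, so ȳ = -3402 / (6·126) = -4.5.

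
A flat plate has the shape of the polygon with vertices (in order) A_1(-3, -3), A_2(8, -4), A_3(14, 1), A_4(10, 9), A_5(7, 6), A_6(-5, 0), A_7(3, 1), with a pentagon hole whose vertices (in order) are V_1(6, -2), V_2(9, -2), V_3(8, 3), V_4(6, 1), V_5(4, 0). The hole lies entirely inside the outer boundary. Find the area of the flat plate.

Outer boundary:
Apply Gauss's area formula: 2A = Σ (x_i·y_{i+1} − x_{i+1}·y_i), indices taken mod 7.
Σ = (36) + (64) + (116) + (-3) + (30) + (-5) + (-6) = 232
Area = |Σ|/2 = 116.
Hole:
Apply the shoelace (surveyor's) formula: 2A = Σ (x_i·y_{i+1} − x_{i+1}·y_i), indices taken mod 5.
V_1→V_2: (6)(-2) − (9)(-2) = 6
V_2→V_3: (9)(3) − (8)(-2) = 43
V_3→V_4: (8)(1) − (6)(3) = -10
V_4→V_5: (6)(0) − (4)(1) = -4
V_5→V_1: (4)(-2) − (6)(0) = -8
Σ = 27
Area = |Σ|/2 = 13.5.
Net area = 116 − 13.5 = 102.5.

102.5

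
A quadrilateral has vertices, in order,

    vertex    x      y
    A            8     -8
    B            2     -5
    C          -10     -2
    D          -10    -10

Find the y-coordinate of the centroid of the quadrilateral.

-175/27

Apply the surveyor's formula. First the cross-terms c_i = x_i·y_{i+1} − x_{i+1}·y_i:
  -24, -54, 80, 160  ⇒  2A = 162, A = 81.
Then Σ (y_i + y_{i+1})·c_i = -3150, so ȳ = -3150 / (6·81) = -175/27.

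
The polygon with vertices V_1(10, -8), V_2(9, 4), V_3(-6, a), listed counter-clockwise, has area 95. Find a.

-6

Write out the shoelace sum; only the two edges meeting at V_3 involve a:
2·Area = [(9·a − (-6)·4) + ((-6)·(-8) − 10·a)] + 112
       = -1·a + 184 = 190
⇒ a = -6.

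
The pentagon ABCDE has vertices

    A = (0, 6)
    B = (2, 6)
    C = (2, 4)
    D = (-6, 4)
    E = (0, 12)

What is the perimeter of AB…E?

28

|AB| = √((2)² + (0)²) = √4 = 2
|BC| = √((0)² + (-2)²) = √4 = 2
|CD| = √((-8)² + (0)²) = √64 = 8
|DE| = √((6)² + (8)²) = √100 = 10
|EA| = √((0)² + (-6)²) = √36 = 6
Perimeter = 2 + 2 + 8 + 10 + 6 = 28.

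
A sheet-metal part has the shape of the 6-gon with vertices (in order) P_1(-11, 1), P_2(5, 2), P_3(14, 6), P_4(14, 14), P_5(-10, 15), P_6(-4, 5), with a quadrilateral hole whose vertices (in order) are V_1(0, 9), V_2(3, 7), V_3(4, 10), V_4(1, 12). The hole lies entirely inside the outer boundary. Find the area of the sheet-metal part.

238

Outer boundary:
Apply the shoelace (surveyor's) formula: 2A = Σ (x_i·y_{i+1} − x_{i+1}·y_i), indices taken mod 6.
Σ = (-27) + (2) + (112) + (350) + (10) + (51) = 498
Area = |Σ|/2 = 249.
Hole:
Apply the surveyor's formula: 2A = Σ (x_i·y_{i+1} − x_{i+1}·y_i), indices taken mod 4.
V_1→V_2: (0)(7) − (3)(9) = -27
V_2→V_3: (3)(10) − (4)(7) = 2
V_3→V_4: (4)(12) − (1)(10) = 38
V_4→V_1: (1)(9) − (0)(12) = 9
Σ = 22
Area = |Σ|/2 = 11.
Net area = 249 − 11 = 238.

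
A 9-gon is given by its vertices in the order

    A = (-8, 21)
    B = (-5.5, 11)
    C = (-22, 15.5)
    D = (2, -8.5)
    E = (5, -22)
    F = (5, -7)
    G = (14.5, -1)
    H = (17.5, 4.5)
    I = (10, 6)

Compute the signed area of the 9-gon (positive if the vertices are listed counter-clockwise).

455.5

Σ = (27.5) + (156.75) + (156) + (-1.5) + (75) + (96.5) + (82.75) + (60) + (258) = 911
Signed area = Σ/2 = 455.5 (positive ⇒ counter-clockwise traversal).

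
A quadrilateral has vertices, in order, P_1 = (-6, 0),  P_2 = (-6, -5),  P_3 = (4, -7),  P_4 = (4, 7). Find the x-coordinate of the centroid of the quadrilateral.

-4/19

Apply the shoelace (surveyor's) formula. First the cross-terms c_i = x_i·y_{i+1} − x_{i+1}·y_i:
  30, 62, 56, 42  ⇒  2A = 190, A = 95.
Then Σ (x_i + x_{i+1})·c_i = -120, so x̄ = -120 / (6·95) = -4/19.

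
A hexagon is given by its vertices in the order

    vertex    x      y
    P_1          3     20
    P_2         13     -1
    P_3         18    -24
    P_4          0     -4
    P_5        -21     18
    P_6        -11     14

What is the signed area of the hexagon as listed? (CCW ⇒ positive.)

-535.5

Σ = (-263) + (-294) + (-72) + (-84) + (-96) + (-262) = -1071
Signed area = Σ/2 = -535.5 (negative ⇒ clockwise traversal).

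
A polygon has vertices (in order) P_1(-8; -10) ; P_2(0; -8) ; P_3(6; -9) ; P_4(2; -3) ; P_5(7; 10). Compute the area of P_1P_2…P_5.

81.5

Σ = (64) + (48) + (0) + (41) + (10) = 163
Area = |Σ|/2 = 81.5.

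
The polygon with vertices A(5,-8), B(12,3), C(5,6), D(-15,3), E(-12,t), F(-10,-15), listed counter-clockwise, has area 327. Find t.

-2

Write out the shoelace sum; only the two edges meeting at E involve t:
2·Area = [((-15)·t − (-12)·3) + ((-12)·(-15) − (-10)·t)] + 428
       = -5·t + 644 = 654
⇒ t = -2.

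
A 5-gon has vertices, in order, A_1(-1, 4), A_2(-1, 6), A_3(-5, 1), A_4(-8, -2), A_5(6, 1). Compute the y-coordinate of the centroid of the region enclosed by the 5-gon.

Apply the shoelace (surveyor's) formula. First the cross-terms c_i = x_i·y_{i+1} − x_{i+1}·y_i:
  -2, 29, 18, 4, 25  ⇒  2A = 74, A = 37.
Then Σ (y_i + y_{i+1})·c_i = 286, so ȳ = 286 / (6·37) = 143/111.

143/111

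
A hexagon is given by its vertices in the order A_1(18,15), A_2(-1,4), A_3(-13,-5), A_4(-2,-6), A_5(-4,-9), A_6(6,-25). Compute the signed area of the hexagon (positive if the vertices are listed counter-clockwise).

450

Apply the shoelace (surveyor's) formula: 2A = Σ (x_i·y_{i+1} − x_{i+1}·y_i), indices taken mod 6.
Σ = (87) + (57) + (68) + (-6) + (154) + (540) = 900
Signed area = Σ/2 = 450 (positive ⇒ counter-clockwise traversal).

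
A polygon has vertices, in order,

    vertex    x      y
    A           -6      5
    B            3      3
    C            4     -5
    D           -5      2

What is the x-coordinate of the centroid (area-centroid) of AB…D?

-7/27

Apply Gauss's area formula. First the cross-terms c_i = x_i·y_{i+1} − x_{i+1}·y_i:
  -33, -27, -17, -13  ⇒  2A = -90, A = -45.
Then Σ (x_i + x_{i+1})·c_i = 70, so x̄ = 70 / (6·(-45)) = -7/27.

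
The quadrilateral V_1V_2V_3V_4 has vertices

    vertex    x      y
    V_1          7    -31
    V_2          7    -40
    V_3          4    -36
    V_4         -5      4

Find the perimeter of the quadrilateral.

92

|V_1V_2| = √((0)² + (-9)²) = √81 = 9
|V_2V_3| = √((-3)² + (4)²) = √25 = 5
|V_3V_4| = √((-9)² + (40)²) = √1681 = 41
|V_4V_1| = √((12)² + (-35)²) = √1369 = 37
Perimeter = 9 + 5 + 41 + 37 = 92.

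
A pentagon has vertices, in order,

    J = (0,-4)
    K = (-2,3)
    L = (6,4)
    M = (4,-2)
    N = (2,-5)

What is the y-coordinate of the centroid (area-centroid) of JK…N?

Apply the shoelace (surveyor's) formula. First the cross-terms c_i = x_i·y_{i+1} − x_{i+1}·y_i:
  -8, -26, -28, -16, -8  ⇒  2A = -86, A = -43.
Then Σ (y_i + y_{i+1})·c_i = -46, so ȳ = -46 / (6·(-43)) = 23/129.

23/129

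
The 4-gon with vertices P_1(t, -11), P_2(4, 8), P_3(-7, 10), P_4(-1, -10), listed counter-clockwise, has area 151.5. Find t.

4

Write out the shoelace sum; only the two edges meeting at P_1 involve t:
2·Area = [((-1)·(-11) − t·(-10)) + (t·8 − 4·(-11))] + 176
       = 18·t + 231 = 303
⇒ t = 4.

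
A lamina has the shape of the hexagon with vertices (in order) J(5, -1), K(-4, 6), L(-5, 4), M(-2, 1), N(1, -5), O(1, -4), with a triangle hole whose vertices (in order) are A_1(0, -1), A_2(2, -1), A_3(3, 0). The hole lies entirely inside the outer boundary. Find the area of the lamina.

35

Outer boundary:
Apply the shoelace formula: 2A = Σ (x_i·y_{i+1} − x_{i+1}·y_i), indices taken mod 6.
J→K: (5)(6) − (-4)(-1) = 26
K→L: (-4)(4) − (-5)(6) = 14
L→M: (-5)(1) − (-2)(4) = 3
M→N: (-2)(-5) − (1)(1) = 9
N→O: (1)(-4) − (1)(-5) = 1
O→J: (1)(-1) − (5)(-4) = 19
Σ = 72
Area = |Σ|/2 = 36.
Hole:
Apply Gauss's area formula: 2A = Σ (x_i·y_{i+1} − x_{i+1}·y_i), indices taken mod 3.
Σ = (2) + (3) + (-3) = 2
Area = |Σ|/2 = 1.
Net area = 36 − 1 = 35.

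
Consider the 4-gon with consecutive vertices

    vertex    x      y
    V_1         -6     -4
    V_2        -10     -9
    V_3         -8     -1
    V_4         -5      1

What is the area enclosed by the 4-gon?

Apply the surveyor's formula: 2A = Σ (x_i·y_{i+1} − x_{i+1}·y_i), indices taken mod 4.
Σ = (14) + (-62) + (-13) + (26) = -35
Area = |Σ|/2 = 17.5.

17.5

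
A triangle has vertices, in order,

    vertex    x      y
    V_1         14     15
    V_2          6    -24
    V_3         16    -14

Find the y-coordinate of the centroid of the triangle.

Apply Gauss's area formula. First the cross-terms c_i = x_i·y_{i+1} − x_{i+1}·y_i:
  -426, 300, 436  ⇒  2A = 310, A = 155.
Then Σ (y_i + y_{i+1})·c_i = -7130, so ȳ = -7130 / (6·155) = -23/3.

-23/3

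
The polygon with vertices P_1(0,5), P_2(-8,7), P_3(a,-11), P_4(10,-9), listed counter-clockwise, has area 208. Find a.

Write out the shoelace sum; only the two edges meeting at P_3 involve a:
2·Area = [((-8)·(-11) − a·7) + (a·(-9) − 10·(-11))] + 90
       = -16·a + 288 = 416
⇒ a = -8.

-8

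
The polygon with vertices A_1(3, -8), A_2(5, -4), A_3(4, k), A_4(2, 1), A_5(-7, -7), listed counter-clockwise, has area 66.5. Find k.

5

Write out the shoelace sum; only the two edges meeting at A_3 involve k:
2·Area = [(5·k − 4·(-4)) + (4·1 − 2·k)] + 98
       = 3·k + 118 = 133
⇒ k = 5.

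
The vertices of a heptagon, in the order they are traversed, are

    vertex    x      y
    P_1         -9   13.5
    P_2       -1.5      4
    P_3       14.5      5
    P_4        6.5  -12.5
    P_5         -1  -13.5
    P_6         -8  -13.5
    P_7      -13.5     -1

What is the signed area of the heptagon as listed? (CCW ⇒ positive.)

-427.625

Apply Gauss's area formula: 2A = Σ (x_i·y_{i+1} − x_{i+1}·y_i), indices taken mod 7.
Σ = (-15.75) + (-65.5) + (-213.75) + (-100.25) + (-94.5) + (-174.25) + (-191.25) = -855.25
Signed area = Σ/2 = -427.625 (negative ⇒ clockwise traversal).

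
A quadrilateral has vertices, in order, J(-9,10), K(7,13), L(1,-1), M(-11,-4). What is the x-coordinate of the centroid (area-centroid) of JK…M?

-821/276

Apply Gauss's area formula. First the cross-terms c_i = x_i·y_{i+1} − x_{i+1}·y_i:
  -187, -20, -15, -146  ⇒  2A = -368, A = -184.
Then Σ (x_i + x_{i+1})·c_i = 3284, so x̄ = 3284 / (6·(-184)) = -821/276.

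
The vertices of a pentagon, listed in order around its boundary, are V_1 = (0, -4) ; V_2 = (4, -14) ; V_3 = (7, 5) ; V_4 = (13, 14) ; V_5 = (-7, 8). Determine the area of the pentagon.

198.5

Apply the shoelace (surveyor's) formula: 2A = Σ (x_i·y_{i+1} − x_{i+1}·y_i), indices taken mod 5.
Cross-terms: 16, 118, 33, 202, 28  ⇒  Σ = 397
Area = |Σ|/2 = 198.5.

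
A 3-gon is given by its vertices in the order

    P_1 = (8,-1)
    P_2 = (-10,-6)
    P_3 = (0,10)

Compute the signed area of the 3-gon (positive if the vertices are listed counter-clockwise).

-119

Apply the shoelace formula: 2A = Σ (x_i·y_{i+1} − x_{i+1}·y_i), indices taken mod 3.
P_1→P_2: (8)(-6) − (-10)(-1) = -58
P_2→P_3: (-10)(10) − (0)(-6) = -100
P_3→P_1: (0)(-1) − (8)(10) = -80
Σ = -238
Signed area = Σ/2 = -119 (negative ⇒ clockwise traversal).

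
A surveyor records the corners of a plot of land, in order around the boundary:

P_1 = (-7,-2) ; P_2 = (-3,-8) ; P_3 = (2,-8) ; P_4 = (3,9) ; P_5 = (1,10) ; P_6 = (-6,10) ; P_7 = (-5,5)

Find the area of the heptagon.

144

Apply the shoelace (surveyor's) formula: 2A = Σ (x_i·y_{i+1} − x_{i+1}·y_i), indices taken mod 7.
P_1→P_2: (-7)(-8) − (-3)(-2) = 50
P_2→P_3: (-3)(-8) − (2)(-8) = 40
P_3→P_4: (2)(9) − (3)(-8) = 42
P_4→P_5: (3)(10) − (1)(9) = 21
P_5→P_6: (1)(10) − (-6)(10) = 70
P_6→P_7: (-6)(5) − (-5)(10) = 20
P_7→P_1: (-5)(-2) − (-7)(5) = 45
Σ = 288
Area = |Σ|/2 = 144.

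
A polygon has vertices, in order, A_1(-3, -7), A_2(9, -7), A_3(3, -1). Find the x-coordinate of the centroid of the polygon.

Apply the surveyor's formula. First the cross-terms c_i = x_i·y_{i+1} − x_{i+1}·y_i:
  84, 12, -24  ⇒  2A = 72, A = 36.
Then Σ (x_i + x_{i+1})·c_i = 648, so x̄ = 648 / (6·36) = 3.

3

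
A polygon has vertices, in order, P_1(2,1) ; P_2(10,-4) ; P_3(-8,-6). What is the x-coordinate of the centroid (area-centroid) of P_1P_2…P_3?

4/3

Apply the shoelace formula. First the cross-terms c_i = x_i·y_{i+1} − x_{i+1}·y_i:
  -18, -92, 4  ⇒  2A = -106, A = -53.
Then Σ (x_i + x_{i+1})·c_i = -424, so x̄ = -424 / (6·(-53)) = 4/3.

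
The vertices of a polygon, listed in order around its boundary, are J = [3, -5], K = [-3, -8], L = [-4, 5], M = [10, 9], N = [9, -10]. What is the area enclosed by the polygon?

184

J→K: (3)(-8) − (-3)(-5) = -39
K→L: (-3)(5) − (-4)(-8) = -47
L→M: (-4)(9) − (10)(5) = -86
M→N: (10)(-10) − (9)(9) = -181
N→J: (9)(-5) − (3)(-10) = -15
Σ = -368
Area = |Σ|/2 = 184.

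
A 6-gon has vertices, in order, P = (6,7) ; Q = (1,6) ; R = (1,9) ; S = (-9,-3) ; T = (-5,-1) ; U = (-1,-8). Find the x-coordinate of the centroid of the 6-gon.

Apply the shoelace formula. First the cross-terms c_i = x_i·y_{i+1} − x_{i+1}·y_i:
  29, 3, 78, -6, 39, 41  ⇒  2A = 184, A = 92.
Then Σ (x_i + x_{i+1})·c_i = -360, so x̄ = -360 / (6·92) = -15/23.

-15/23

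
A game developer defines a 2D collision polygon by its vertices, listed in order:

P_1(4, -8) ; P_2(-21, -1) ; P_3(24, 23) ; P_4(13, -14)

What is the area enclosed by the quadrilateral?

Apply the surveyor's formula: 2A = Σ (x_i·y_{i+1} − x_{i+1}·y_i), indices taken mod 4.
Σ = (-172) + (-459) + (-635) + (-48) = -1314
Area = |Σ|/2 = 657.

657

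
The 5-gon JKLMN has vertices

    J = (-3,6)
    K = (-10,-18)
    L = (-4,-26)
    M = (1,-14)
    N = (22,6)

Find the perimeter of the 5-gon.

|JK| = √((-7)² + (-24)²) = √625 = 25
|KL| = √((6)² + (-8)²) = √100 = 10
|LM| = √((5)² + (12)²) = √169 = 13
|MN| = √((21)² + (20)²) = √841 = 29
|NJ| = √((-25)² + (0)²) = √625 = 25
Perimeter = 25 + 10 + 13 + 29 + 25 = 102.

102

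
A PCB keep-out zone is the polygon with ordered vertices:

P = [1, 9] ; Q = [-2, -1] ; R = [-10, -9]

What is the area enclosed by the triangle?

28

Cross-terms: 17, 8, -81  ⇒  Σ = -56
Area = |Σ|/2 = 28.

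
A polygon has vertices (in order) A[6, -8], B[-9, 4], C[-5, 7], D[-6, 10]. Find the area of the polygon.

Σ = (-48) + (-43) + (-8) + (-12) = -111
Area = |Σ|/2 = 55.5.

55.5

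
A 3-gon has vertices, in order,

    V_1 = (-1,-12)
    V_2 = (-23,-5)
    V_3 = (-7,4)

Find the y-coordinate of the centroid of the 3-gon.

Apply Gauss's area formula. First the cross-terms c_i = x_i·y_{i+1} − x_{i+1}·y_i:
  -271, -127, 88  ⇒  2A = -310, A = -155.
Then Σ (y_i + y_{i+1})·c_i = 4030, so ȳ = 4030 / (6·(-155)) = -13/3.

-13/3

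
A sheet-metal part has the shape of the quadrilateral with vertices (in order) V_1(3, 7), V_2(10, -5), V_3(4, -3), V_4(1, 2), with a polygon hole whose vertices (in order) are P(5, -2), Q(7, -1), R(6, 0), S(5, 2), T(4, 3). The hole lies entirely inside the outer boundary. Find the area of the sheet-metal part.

36

Outer boundary:
Apply the shoelace formula: 2A = Σ (x_i·y_{i+1} − x_{i+1}·y_i), indices taken mod 4.
V_1→V_2: (3)(-5) − (10)(7) = -85
V_2→V_3: (10)(-3) − (4)(-5) = -10
V_3→V_4: (4)(2) − (1)(-3) = 11
V_4→V_1: (1)(7) − (3)(2) = 1
Σ = -83
Area = |Σ|/2 = 41.5.
Hole:
Apply the shoelace formula: 2A = Σ (x_i·y_{i+1} − x_{i+1}·y_i), indices taken mod 5.
Σ = (9) + (6) + (12) + (7) + (-23) = 11
Area = |Σ|/2 = 5.5.
Net area = 41.5 − 5.5 = 36.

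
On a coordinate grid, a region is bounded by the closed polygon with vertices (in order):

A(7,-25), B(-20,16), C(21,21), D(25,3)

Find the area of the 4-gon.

Σ = (-388) + (-756) + (-462) + (-646) = -2252
Area = |Σ|/2 = 1126.

1126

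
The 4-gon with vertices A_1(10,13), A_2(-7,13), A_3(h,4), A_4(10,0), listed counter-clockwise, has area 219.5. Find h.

-12

The doubled signed area Σ (x_i y_{i+1} − x_{i+1} y_i) is linear in h.
With h=0 it equals 283; the coefficient of h is -13 (from the two edges through A_3).
So -13·h + 283 = 2·219.5 = 439 ⇒ h = -12.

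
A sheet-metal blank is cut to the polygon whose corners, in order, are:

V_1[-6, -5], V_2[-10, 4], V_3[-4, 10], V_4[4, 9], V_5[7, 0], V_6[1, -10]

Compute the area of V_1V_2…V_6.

216

Σ = (-74) + (-84) + (-76) + (-63) + (-70) + (-65) = -432
Area = |Σ|/2 = 216.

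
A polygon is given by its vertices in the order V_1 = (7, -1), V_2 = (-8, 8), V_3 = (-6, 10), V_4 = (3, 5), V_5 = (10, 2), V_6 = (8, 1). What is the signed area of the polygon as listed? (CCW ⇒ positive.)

-54.5

Apply the shoelace formula: 2A = Σ (x_i·y_{i+1} − x_{i+1}·y_i), indices taken mod 6.
Cross-terms: 48, -32, -60, -44, -6, -15  ⇒  Σ = -109
Signed area = Σ/2 = -54.5 (negative ⇒ clockwise traversal).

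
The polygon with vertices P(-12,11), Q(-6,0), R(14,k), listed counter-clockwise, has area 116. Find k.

2

The doubled signed area Σ (x_i y_{i+1} − x_{i+1} y_i) is linear in k.
With k=0 it equals 220; the coefficient of k is 6 (from the two edges through R).
So 6·k + 220 = 2·116 = 232 ⇒ k = 2.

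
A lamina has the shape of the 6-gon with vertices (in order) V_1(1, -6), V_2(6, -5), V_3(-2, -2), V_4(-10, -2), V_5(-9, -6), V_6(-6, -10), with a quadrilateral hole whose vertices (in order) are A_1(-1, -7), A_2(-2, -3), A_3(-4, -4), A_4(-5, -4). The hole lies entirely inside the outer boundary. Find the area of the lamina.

61.5

Outer boundary:
Apply the surveyor's formula: 2A = Σ (x_i·y_{i+1} − x_{i+1}·y_i), indices taken mod 6.
Σ = (31) + (-22) + (-16) + (42) + (54) + (46) = 135
Area = |Σ|/2 = 67.5.
Hole:
Apply Gauss's area formula: 2A = Σ (x_i·y_{i+1} − x_{i+1}·y_i), indices taken mod 4.
Σ = (-11) + (-4) + (-4) + (31) = 12
Area = |Σ|/2 = 6.
Net area = 67.5 − 6 = 61.5.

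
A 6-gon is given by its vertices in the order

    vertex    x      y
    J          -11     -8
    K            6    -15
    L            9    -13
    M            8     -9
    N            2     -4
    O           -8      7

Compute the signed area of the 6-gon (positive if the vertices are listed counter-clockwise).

201

Apply Gauss's area formula: 2A = Σ (x_i·y_{i+1} − x_{i+1}·y_i), indices taken mod 6.
Σ = (213) + (57) + (23) + (-14) + (-18) + (141) = 402
Signed area = Σ/2 = 201 (positive ⇒ counter-clockwise traversal).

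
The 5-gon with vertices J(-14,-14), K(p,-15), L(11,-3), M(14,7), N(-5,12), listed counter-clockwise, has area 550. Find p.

The doubled signed area Σ (x_i y_{i+1} − x_{i+1} y_i) is linear in p.
With p=0 it equals 935; the coefficient of p is 11 (from the two edges through K).
So 11·p + 935 = 2·550 = 1100 ⇒ p = 15.

15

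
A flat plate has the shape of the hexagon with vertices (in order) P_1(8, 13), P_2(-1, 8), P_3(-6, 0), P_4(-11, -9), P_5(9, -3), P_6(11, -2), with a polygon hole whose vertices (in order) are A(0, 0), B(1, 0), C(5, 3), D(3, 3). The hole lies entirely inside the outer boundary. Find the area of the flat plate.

229

Outer boundary:
Apply the surveyor's formula: 2A = Σ (x_i·y_{i+1} − x_{i+1}·y_i), indices taken mod 6.
Cross-terms: 77, 48, 54, 114, 15, 159  ⇒  Σ = 467
Area = |Σ|/2 = 233.5.
Hole:
Apply the shoelace formula: 2A = Σ (x_i·y_{i+1} − x_{i+1}·y_i), indices taken mod 4.
Σ = (0) + (3) + (6) + (0) = 9
Area = |Σ|/2 = 4.5.
Net area = 233.5 − 4.5 = 229.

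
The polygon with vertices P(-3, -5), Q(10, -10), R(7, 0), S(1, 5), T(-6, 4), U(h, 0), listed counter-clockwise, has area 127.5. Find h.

The doubled signed area Σ (x_i y_{i+1} − x_{i+1} y_i) is linear in h.
With h=0 it equals 219; the coefficient of h is -9 (from the two edges through U).
So -9·h + 219 = 2·127.5 = 255 ⇒ h = -4.

-4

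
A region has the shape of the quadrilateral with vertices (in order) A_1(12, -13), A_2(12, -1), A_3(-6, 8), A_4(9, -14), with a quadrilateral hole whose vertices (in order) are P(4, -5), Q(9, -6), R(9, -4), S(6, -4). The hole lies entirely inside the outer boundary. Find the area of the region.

Outer boundary:
Apply the shoelace formula: 2A = Σ (x_i·y_{i+1} − x_{i+1}·y_i), indices taken mod 4.
Σ = (144) + (90) + (12) + (51) = 297
Area = |Σ|/2 = 148.5.
Hole:
Apply the shoelace (surveyor's) formula: 2A = Σ (x_i·y_{i+1} − x_{i+1}·y_i), indices taken mod 4.
Cross-terms: 21, 18, -12, -14  ⇒  Σ = 13
Area = |Σ|/2 = 6.5.
Net area = 148.5 − 6.5 = 142.

142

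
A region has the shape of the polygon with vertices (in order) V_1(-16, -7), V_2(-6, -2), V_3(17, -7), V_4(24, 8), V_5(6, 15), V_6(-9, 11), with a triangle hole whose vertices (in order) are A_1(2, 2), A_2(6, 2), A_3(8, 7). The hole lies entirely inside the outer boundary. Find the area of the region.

Outer boundary:
Apply the shoelace formula: 2A = Σ (x_i·y_{i+1} − x_{i+1}·y_i), indices taken mod 6.
Σ = (-10) + (76) + (304) + (312) + (201) + (239) = 1122
Area = |Σ|/2 = 561.
Hole:
Apply Gauss's area formula: 2A = Σ (x_i·y_{i+1} − x_{i+1}·y_i), indices taken mod 3.
Σ = (-8) + (26) + (2) = 20
Area = |Σ|/2 = 10.
Net area = 561 − 10 = 551.

551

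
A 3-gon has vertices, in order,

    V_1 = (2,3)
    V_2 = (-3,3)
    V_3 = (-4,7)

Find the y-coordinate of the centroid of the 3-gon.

Apply the shoelace (surveyor's) formula. First the cross-terms c_i = x_i·y_{i+1} − x_{i+1}·y_i:
  15, -9, -26  ⇒  2A = -20, A = -10.
Then Σ (y_i + y_{i+1})·c_i = -260, so ȳ = -260 / (6·(-10)) = 13/3.

13/3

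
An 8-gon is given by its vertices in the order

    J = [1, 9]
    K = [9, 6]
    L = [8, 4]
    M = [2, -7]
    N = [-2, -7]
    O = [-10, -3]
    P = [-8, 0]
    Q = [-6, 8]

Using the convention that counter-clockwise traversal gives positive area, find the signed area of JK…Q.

-196.5

Apply the shoelace (surveyor's) formula: 2A = Σ (x_i·y_{i+1} − x_{i+1}·y_i), indices taken mod 8.
J→K: (1)(6) − (9)(9) = -75
K→L: (9)(4) − (8)(6) = -12
L→M: (8)(-7) − (2)(4) = -64
M→N: (2)(-7) − (-2)(-7) = -28
N→O: (-2)(-3) − (-10)(-7) = -64
O→P: (-10)(0) − (-8)(-3) = -24
P→Q: (-8)(8) − (-6)(0) = -64
Q→J: (-6)(9) − (1)(8) = -62
Σ = -393
Signed area = Σ/2 = -196.5 (negative ⇒ clockwise traversal).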